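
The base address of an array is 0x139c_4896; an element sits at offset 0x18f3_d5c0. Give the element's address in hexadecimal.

Add column by column in base 16, right to left:
  6+0 = 6
  9+c = 5 carry 1
  8+5+1 = e
  4+d = 1 carry 1
  c+3+1 = 0 carry 1
  9+f+1 = 9 carry 1
  3+8+1 = c
  1+1 = 2

0x2c901e56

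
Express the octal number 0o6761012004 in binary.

Each octal digit is 3 bits: 6=110 7=111 6=110 1=001 0=000 1=001 2=010 0=000 0=000 4=100.

0b110111110001000001010000000100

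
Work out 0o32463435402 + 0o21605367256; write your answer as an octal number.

0o54271024660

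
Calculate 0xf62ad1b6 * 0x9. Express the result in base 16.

Multiply each base-16 digit by 9, carrying:
  6×9 = 54 → write 6 carry 3
  b×9+3 = 102 → write 6 carry 6
  1×9+6 = 15 → write f
  d×9 = 117 → write 5 carry 7
  a×9+7 = 97 → write 1 carry 6
  2×9+6 = 24 → write 8 carry 1
  6×9+1 = 55 → write 7 carry 3
  f×9+3 = 138 → write a carry 8
  remaining carry: 8

0x8a7815f66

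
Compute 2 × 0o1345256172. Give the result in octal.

0o2712534364

Multiply each base-8 digit by 2, carrying:
  2×2 = 4 → write 4
  7×2 = 14 → write 6 carry 1
  1×2+1 = 3 → write 3
  6×2 = 12 → write 4 carry 1
  5×2+1 = 11 → write 3 carry 1
  2×2+1 = 5 → write 5
  5×2 = 10 → write 2 carry 1
  4×2+1 = 9 → write 1 carry 1
  3×2+1 = 7 → write 7
  1×2 = 2 → write 2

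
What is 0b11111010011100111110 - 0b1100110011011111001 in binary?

0b10010100000001000101

Subtract column by column in base 2:
  0-1 → 1 (borrow)
  1-0-1 → 0
  1-0 → 1
  1-1 → 0
  1-1 → 0
  1-1 → 0
  0-1 → 1 (borrow)
  0-1-1 → 0 (borrow)
  1-0-1 → 0
  1-1 → 0
  1-1 → 0
  0-0 → 0
  0-0 → 0
  1-1 → 0
  0-1 → 1 (borrow)
  1-0-1 → 0
  1-0 → 1
  1-1 → 0
  1-1 → 0
  1-0 → 1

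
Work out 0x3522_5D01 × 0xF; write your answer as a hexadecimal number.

Multiply each base-16 digit by 15, carrying:
  1×15 = 15 → write F
  0×15 = 0 → write 0
  D×15 = 195 → write 3 carry 12
  5×15+12 = 87 → write 7 carry 5
  2×15+5 = 35 → write 3 carry 2
  2×15+2 = 32 → write 0 carry 2
  5×15+2 = 77 → write D carry 4
  3×15+4 = 49 → write 1 carry 3
  remaining carry: 3

0x31D03730F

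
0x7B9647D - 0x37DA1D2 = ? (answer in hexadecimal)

Subtract column by column in base 16:
  D-2 → B
  7-D → A (borrow)
  4-1-1 → 2
  6-A → C (borrow)
  9-D-1 → B (borrow)
  B-7-1 → 3
  7-3 → 4

0x43BC2AB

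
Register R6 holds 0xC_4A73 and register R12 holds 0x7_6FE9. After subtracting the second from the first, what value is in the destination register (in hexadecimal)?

Subtract column by column in base 16:
  3-9 → A (borrow)
  7-E-1 → 8 (borrow)
  A-F-1 → A (borrow)
  4-6-1 → D (borrow)
  C-7-1 → 4

0x4DA8A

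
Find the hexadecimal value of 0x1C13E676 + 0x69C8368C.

Add column by column in base 16, right to left:
  6+C = 2 carry 1
  7+8+1 = 0 carry 1
  6+6+1 = D
  E+3 = 1 carry 1
  3+8+1 = C
  1+C = D
  C+9 = 5 carry 1
  1+6+1 = 8

0x85DC1D02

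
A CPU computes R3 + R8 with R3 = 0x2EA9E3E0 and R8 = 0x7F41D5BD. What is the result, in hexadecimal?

Add column by column in base 16, right to left:
  0+D = D
  E+B = 9 carry 1
  3+5+1 = 9
  E+D = B carry 1
  9+1+1 = B
  A+4 = E
  E+F = D carry 1
  2+7+1 = A

0xADEBB99D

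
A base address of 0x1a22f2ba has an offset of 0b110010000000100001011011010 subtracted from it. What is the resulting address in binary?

0x1a22f2ba = 0b11010001000101111001010111010 in binary.
Subtract column by column in base 2:
  0-0 → 0
  1-1 → 0
  0-0 → 0
  1-1 → 0
  1-1 → 0
  1-0 → 1
  0-1 → 1 (borrow)
  1-1-1 → 1 (borrow)
  0-0-1 → 1 (borrow)
  1-1-1 → 1 (borrow)
  0-0-1 → 1 (borrow)
  0-0-1 → 1 (borrow)
  1-0-1 → 0
  1-0 → 1
  1-1 → 0
  1-0 → 1
  0-0 → 0
  1-0 → 1
  0-0 → 0
  0-0 → 0
  0-0 → 0
  1-0 → 1
  0-1 → 1 (borrow)
  0-0-1 → 1 (borrow)
  0-0-1 → 1 (borrow)
  1-1-1 → 1 (borrow)
  0-1-1 → 0 (borrow)
  1-0-1 → 0
  1-0 → 1

0b10011111000101010111111100000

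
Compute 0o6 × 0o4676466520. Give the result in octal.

Multiply each base-8 digit by 6, carrying:
  0×6 = 0 → write 0
  2×6 = 12 → write 4 carry 1
  5×6+1 = 31 → write 7 carry 3
  6×6+3 = 39 → write 7 carry 4
  6×6+4 = 40 → write 0 carry 5
  4×6+5 = 29 → write 5 carry 3
  6×6+3 = 39 → write 7 carry 4
  7×6+4 = 46 → write 6 carry 5
  6×6+5 = 41 → write 1 carry 5
  4×6+5 = 29 → write 5 carry 3
  remaining carry: 3

0o35167507740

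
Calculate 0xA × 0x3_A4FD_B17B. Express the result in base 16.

0x2471E8EECE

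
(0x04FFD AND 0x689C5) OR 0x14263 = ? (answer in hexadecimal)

0x14BE7

0x04FFD AND 0x689C5 = 0x009C5.
Then OR with 0x14263.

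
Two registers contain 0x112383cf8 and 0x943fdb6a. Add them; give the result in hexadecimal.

0x1a6781862

Add column by column in base 16, right to left:
  8+a = 2 carry 1
  f+6+1 = 6 carry 1
  c+b+1 = 8 carry 1
  3+d+1 = 1 carry 1
  8+f+1 = 8 carry 1
  3+3+1 = 7
  2+4 = 6
  1+9 = a
  1+0 = 1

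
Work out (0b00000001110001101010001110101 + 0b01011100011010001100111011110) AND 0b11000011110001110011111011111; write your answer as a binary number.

0b1000010000001110011001010011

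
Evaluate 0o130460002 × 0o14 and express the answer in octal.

0o2047100030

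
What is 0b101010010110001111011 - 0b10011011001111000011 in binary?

Subtract column by column in base 2:
  1-1 → 0
  1-1 → 0
  0-0 → 0
  1-0 → 1
  1-0 → 1
  1-0 → 1
  1-1 → 0
  0-1 → 1 (borrow)
  0-1-1 → 0 (borrow)
  0-1-1 → 0 (borrow)
  1-0-1 → 0
  1-0 → 1
  0-1 → 1 (borrow)
  1-1-1 → 1 (borrow)
  0-0-1 → 1 (borrow)
  0-1-1 → 0 (borrow)
  1-1-1 → 1 (borrow)
  0-0-1 → 1 (borrow)
  1-0-1 → 0
  0-1 → 1 (borrow)
  1-0-1 → 0

0b10110111100010111000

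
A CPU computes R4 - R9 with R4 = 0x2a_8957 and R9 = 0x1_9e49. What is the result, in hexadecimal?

0x28eb0e

Subtract column by column in base 16:
  7-9 → e (borrow)
  5-4-1 → 0
  9-e → b (borrow)
  8-9-1 → e (borrow)
  a-1-1 → 8
  2-0 → 2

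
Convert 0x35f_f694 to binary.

0b11010111111111011010010100

Expand each hex digit to 4 bits: 3=0011 5=0101 f=1111 f=1111 6=0110 9=1001 4=0100.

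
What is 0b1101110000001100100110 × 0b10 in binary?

Multiply each base-2 digit by 2, carrying:
  0×2 = 0 → write 0
  1×2 = 2 → write 0 carry 1
  1×2+1 = 3 → write 1 carry 1
  0×2+1 = 1 → write 1
  0×2 = 0 → write 0
  1×2 = 2 → write 0 carry 1
  0×2+1 = 1 → write 1
  0×2 = 0 → write 0
  1×2 = 2 → write 0 carry 1
  1×2+1 = 3 → write 1 carry 1
  0×2+1 = 1 → write 1
  0×2 = 0 → write 0
  0×2 = 0 → write 0
  0×2 = 0 → write 0
  0×2 = 0 → write 0
  0×2 = 0 → write 0
  1×2 = 2 → write 0 carry 1
  1×2+1 = 3 → write 1 carry 1
  1×2+1 = 3 → write 1 carry 1
  0×2+1 = 1 → write 1
  1×2 = 2 → write 0 carry 1
  1×2+1 = 3 → write 1 carry 1
  remaining carry: 1

0b11011100000011001001100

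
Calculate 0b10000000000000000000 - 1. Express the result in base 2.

The trailing 19 digits are 0, so subtracting 1 borrows through: they become 1 and the next digit up decrements.

0b1111111111111111111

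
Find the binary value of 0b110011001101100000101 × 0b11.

Multiply each base-2 digit by 3, carrying:
  1×3 = 3 → write 1 carry 1
  0×3+1 = 1 → write 1
  1×3 = 3 → write 1 carry 1
  0×3+1 = 1 → write 1
  0×3 = 0 → write 0
  0×3 = 0 → write 0
  0×3 = 0 → write 0
  0×3 = 0 → write 0
  1×3 = 3 → write 1 carry 1
  1×3+1 = 4 → write 0 carry 2
  0×3+2 = 2 → write 0 carry 1
  1×3+1 = 4 → write 0 carry 2
  1×3+2 = 5 → write 1 carry 2
  0×3+2 = 2 → write 0 carry 1
  0×3+1 = 1 → write 1
  1×3 = 3 → write 1 carry 1
  1×3+1 = 4 → write 0 carry 2
  0×3+2 = 2 → write 0 carry 1
  0×3+1 = 1 → write 1
  1×3 = 3 → write 1 carry 1
  1×3+1 = 4 → write 0 carry 2
  remaining carry: 10

0b10011001101000100001111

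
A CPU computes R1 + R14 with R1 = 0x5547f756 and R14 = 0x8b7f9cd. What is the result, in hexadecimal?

Add column by column in base 16, right to left:
  6+d = 3 carry 1
  5+c+1 = 2 carry 1
  7+9+1 = 1 carry 1
  f+f+1 = f carry 1
  7+7+1 = f
  4+b = f
  5+8 = d
  5+0 = 5

0x5dfff123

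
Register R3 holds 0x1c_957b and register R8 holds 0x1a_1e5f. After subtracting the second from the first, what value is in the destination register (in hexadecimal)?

0x2771c

Subtract column by column in base 16:
  b-f → c (borrow)
  7-5-1 → 1
  5-e → 7 (borrow)
  9-1-1 → 7
  c-a → 2
  1-1 → 0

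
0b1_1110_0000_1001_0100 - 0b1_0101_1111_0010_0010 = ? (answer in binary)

0b1000000101110010

Subtract column by column in base 2:
  0-0 → 0
  0-1 → 1 (borrow)
  1-0-1 → 0
  0-0 → 0
  1-0 → 1
  0-1 → 1 (borrow)
  0-0-1 → 1 (borrow)
  1-0-1 → 0
  0-1 → 1 (borrow)
  0-1-1 → 0 (borrow)
  0-1-1 → 0 (borrow)
  0-1-1 → 0 (borrow)
  0-1-1 → 0 (borrow)
  1-0-1 → 0
  1-1 → 0
  1-0 → 1
  1-1 → 0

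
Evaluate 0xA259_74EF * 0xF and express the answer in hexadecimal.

0x9833DDA01

Multiply each base-16 digit by 15, carrying:
  F×15 = 225 → write 1 carry 14
  E×15+14 = 224 → write 0 carry 14
  4×15+14 = 74 → write A carry 4
  7×15+4 = 109 → write D carry 6
  9×15+6 = 141 → write D carry 8
  5×15+8 = 83 → write 3 carry 5
  2×15+5 = 35 → write 3 carry 2
  A×15+2 = 152 → write 8 carry 9
  remaining carry: 9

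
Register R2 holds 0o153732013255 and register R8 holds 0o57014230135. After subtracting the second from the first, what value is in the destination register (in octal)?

0o74715563120

Subtract column by column in base 8:
  5-5 → 0
  5-3 → 2
  2-1 → 1
  3-0 → 3
  1-3 → 6 (borrow)
  0-2-1 → 5 (borrow)
  2-4-1 → 5 (borrow)
  3-1-1 → 1
  7-0 → 7
  3-7 → 4 (borrow)
  5-5-1 → 7 (borrow)
  1-0-1 → 0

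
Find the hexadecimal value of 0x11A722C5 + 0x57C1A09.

0x17233CCE

Add column by column in base 16, right to left:
  5+9 = E
  C+0 = C
  2+A = C
  2+1 = 3
  7+C = 3 carry 1
  A+7+1 = 2 carry 1
  1+5+1 = 7
  1+0 = 1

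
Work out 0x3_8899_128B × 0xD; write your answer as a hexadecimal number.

Multiply each base-16 digit by 13, carrying:
  B×13 = 143 → write F carry 8
  8×13+8 = 112 → write 0 carry 7
  2×13+7 = 33 → write 1 carry 2
  1×13+2 = 15 → write F
  9×13 = 117 → write 5 carry 7
  9×13+7 = 124 → write C carry 7
  8×13+7 = 111 → write F carry 6
  8×13+6 = 110 → write E carry 6
  3×13+6 = 45 → write D carry 2
  remaining carry: 2

0x2DEFC5F10F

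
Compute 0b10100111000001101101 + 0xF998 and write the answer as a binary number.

0xF998 = 0b1111100110011000 in binary.
Add column by column in base 2, right to left:
  1+0 = 1
  0+0 = 0
  1+0 = 1
  1+1 = 0 carry 1
  0+1+1 = 0 carry 1
  1+0+1 = 0 carry 1
  1+0+1 = 0 carry 1
  0+1+1 = 0 carry 1
  0+1+1 = 0 carry 1
  0+0+1 = 1
  0+0 = 0
  0+1 = 1
  1+1 = 0 carry 1
  1+1+1 = 1 carry 1
  1+1+1 = 1 carry 1
  0+1+1 = 0 carry 1
  0+0+1 = 1
  1+0 = 1
  0+0 = 0
  1+0 = 1

0b10110110101000000101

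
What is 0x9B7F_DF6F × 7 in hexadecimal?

0x4407F1C09

Multiply each base-16 digit by 7, carrying:
  F×7 = 105 → write 9 carry 6
  6×7+6 = 48 → write 0 carry 3
  F×7+3 = 108 → write C carry 6
  D×7+6 = 97 → write 1 carry 6
  F×7+6 = 111 → write F carry 6
  7×7+6 = 55 → write 7 carry 3
  B×7+3 = 80 → write 0 carry 5
  9×7+5 = 68 → write 4 carry 4
  remaining carry: 4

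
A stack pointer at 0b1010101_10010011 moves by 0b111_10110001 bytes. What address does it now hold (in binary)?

0b101110101000100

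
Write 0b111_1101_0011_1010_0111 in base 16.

Group the bits into nibbles: 0111 1101 0011 1010 0111 → 7d3a7.

0x7d3a7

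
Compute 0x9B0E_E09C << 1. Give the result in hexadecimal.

0x1361DC138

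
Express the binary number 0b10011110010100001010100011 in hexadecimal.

Group the bits into nibbles: 0010 0111 1001 0100 0010 1010 0011 → 27942A3.

0x27942A3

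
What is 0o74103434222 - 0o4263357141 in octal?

0o67620055061

Subtract column by column in base 8:
  2-1 → 1
  2-4 → 6 (borrow)
  2-1-1 → 0
  4-7 → 5 (borrow)
  3-5-1 → 5 (borrow)
  4-3-1 → 0
  3-3 → 0
  0-6 → 2 (borrow)
  1-2-1 → 6 (borrow)
  4-4-1 → 7 (borrow)
  7-0-1 → 6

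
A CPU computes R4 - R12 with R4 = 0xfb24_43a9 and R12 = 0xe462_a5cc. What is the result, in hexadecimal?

0x16c19ddd

Subtract column by column in base 16:
  9-c → d (borrow)
  a-c-1 → d (borrow)
  3-5-1 → d (borrow)
  4-a-1 → 9 (borrow)
  4-2-1 → 1
  2-6 → c (borrow)
  b-4-1 → 6
  f-e → 1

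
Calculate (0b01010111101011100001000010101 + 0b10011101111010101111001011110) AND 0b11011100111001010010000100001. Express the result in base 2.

Add column by column in base 2, right to left:
  1+0 = 1
  0+1 = 1
  1+1 = 0 carry 1
  0+1+1 = 0 carry 1
  1+1+1 = 1 carry 1
  0+0+1 = 1
  0+1 = 1
  0+0 = 0
  0+0 = 0
  1+1 = 0 carry 1
  0+1+1 = 0 carry 1
  0+1+1 = 0 carry 1
  0+1+1 = 0 carry 1
  0+0+1 = 1
  1+1 = 0 carry 1
  1+0+1 = 0 carry 1
  1+1+1 = 1 carry 1
  0+0+1 = 1
  1+1 = 0 carry 1
  0+1+1 = 0 carry 1
  1+1+1 = 1 carry 1
  1+1+1 = 1 carry 1
  1+0+1 = 0 carry 1
  1+1+1 = 1 carry 1
  0+1+1 = 0 carry 1
  1+1+1 = 1 carry 1
  0+0+1 = 1
  1+0 = 1
  0+1 = 1
Sum = 0b11110101100110010000001110011; now AND with 0b11011100111001010010000100001:
  11110101100110010000001110011
& 11011100111001010010000100001
= 11010100100000010000000100001

0b11010100100000010000000100001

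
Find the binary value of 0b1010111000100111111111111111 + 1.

0b1010111000101000000000000000

The trailing 15 digits are 1 (max in base 2), so adding 1 cascades: they roll to 0 and the next digit up increments.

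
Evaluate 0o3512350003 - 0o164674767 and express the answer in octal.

0o3325453014

Subtract column by column in base 8:
  3-7 → 4 (borrow)
  0-6-1 → 1 (borrow)
  0-7-1 → 0 (borrow)
  0-4-1 → 3 (borrow)
  5-7-1 → 5 (borrow)
  3-6-1 → 4 (borrow)
  2-4-1 → 5 (borrow)
  1-6-1 → 2 (borrow)
  5-1-1 → 3
  3-0 → 3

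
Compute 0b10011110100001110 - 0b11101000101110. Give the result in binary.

Subtract column by column in base 2:
  0-0 → 0
  1-1 → 0
  1-1 → 0
  1-1 → 0
  0-0 → 0
  0-1 → 1 (borrow)
  0-0-1 → 1 (borrow)
  0-0-1 → 1 (borrow)
  1-0-1 → 0
  0-1 → 1 (borrow)
  1-0-1 → 0
  1-1 → 0
  1-1 → 0
  1-1 → 0
  0-0 → 0
  0-0 → 0
  1-0 → 1

0b10000001011100000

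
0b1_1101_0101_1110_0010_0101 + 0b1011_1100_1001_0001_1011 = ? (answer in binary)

0b1010010010011101000000

Add column by column in base 2, right to left:
  1+1 = 0 carry 1
  0+1+1 = 0 carry 1
  1+0+1 = 0 carry 1
  0+1+1 = 0 carry 1
  0+1+1 = 0 carry 1
  1+0+1 = 0 carry 1
  0+0+1 = 1
  0+0 = 0
  0+1 = 1
  1+0 = 1
  1+0 = 1
  1+1 = 0 carry 1
  1+0+1 = 0 carry 1
  0+0+1 = 1
  1+1 = 0 carry 1
  0+1+1 = 0 carry 1
  1+1+1 = 1 carry 1
  0+1+1 = 0 carry 1
  1+0+1 = 0 carry 1
  1+1+1 = 1 carry 1
  1+0+1 = 0 carry 1
  final carry 1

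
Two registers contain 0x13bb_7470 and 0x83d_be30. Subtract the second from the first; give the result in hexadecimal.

0xb7db640

Subtract column by column in base 16:
  0-0 → 0
  7-3 → 4
  4-e → 6 (borrow)
  7-b-1 → b (borrow)
  b-d-1 → d (borrow)
  b-3-1 → 7
  3-8 → b (borrow)
  1-0-1 → 0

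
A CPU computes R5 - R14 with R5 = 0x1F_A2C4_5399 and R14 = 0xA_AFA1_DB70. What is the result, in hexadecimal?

0x14F3227829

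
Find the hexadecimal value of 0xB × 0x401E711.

0x2C14EDBB

Multiply each base-16 digit by 11, carrying:
  1×11 = 11 → write B
  1×11 = 11 → write B
  7×11 = 77 → write D carry 4
  E×11+4 = 158 → write E carry 9
  1×11+9 = 20 → write 4 carry 1
  0×11+1 = 1 → write 1
  4×11 = 44 → write C carry 2
  remaining carry: 2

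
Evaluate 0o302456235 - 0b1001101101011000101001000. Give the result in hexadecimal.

0x1D3AB55

0o302456235 = 0x30A5C9D in hexadecimal.
0b1001101101011000101001000 = 0x136B148 in hexadecimal.
Subtract column by column in base 16:
  D-8 → 5
  9-4 → 5
  C-1 → B
  5-B → A (borrow)
  A-6-1 → 3
  0-3 → D (borrow)
  3-1-1 → 1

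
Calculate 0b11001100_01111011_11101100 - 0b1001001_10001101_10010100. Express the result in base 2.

Subtract column by column in base 2:
  0-0 → 0
  0-0 → 0
  1-1 → 0
  1-0 → 1
  0-1 → 1 (borrow)
  1-0-1 → 0
  1-0 → 1
  1-1 → 0
  1-1 → 0
  1-0 → 1
  0-1 → 1 (borrow)
  1-1-1 → 1 (borrow)
  1-0-1 → 0
  1-0 → 1
  1-0 → 1
  0-1 → 1 (borrow)
  0-1-1 → 0 (borrow)
  0-0-1 → 1 (borrow)
  1-0-1 → 0
  1-1 → 0
  0-0 → 0
  0-0 → 0
  1-1 → 0
  1-0 → 1

0b100000101110111001011000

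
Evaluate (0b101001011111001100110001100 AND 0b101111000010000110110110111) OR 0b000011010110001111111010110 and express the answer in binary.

0b101011010110001111111010110

0b101001011111001100110001100 AND 0b101111000010000110110110111 = 0b101001000010000100110000100.
Then OR with 0b000011010110001111111010110.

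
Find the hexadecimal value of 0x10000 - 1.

The trailing 4 digits are 0, so subtracting 1 borrows through: they become F and the next digit up decrements.

0xffff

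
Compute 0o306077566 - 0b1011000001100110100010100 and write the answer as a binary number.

0b1101101111011001001100010

0o306077566 = 0b11000110000111111101110110 in binary.
Subtract column by column in base 2:
  0-0 → 0
  1-0 → 1
  1-1 → 0
  0-0 → 0
  1-1 → 0
  1-0 → 1
  1-0 → 1
  0-0 → 0
  1-1 → 0
  1-0 → 1
  1-1 → 0
  1-1 → 0
  1-0 → 1
  1-0 → 1
  1-1 → 0
  0-1 → 1 (borrow)
  0-0-1 → 1 (borrow)
  0-0-1 → 1 (borrow)
  0-0-1 → 1 (borrow)
  1-0-1 → 0
  1-0 → 1
  0-1 → 1 (borrow)
  0-1-1 → 0 (borrow)
  0-0-1 → 1 (borrow)
  1-1-1 → 1 (borrow)
  1-0-1 → 0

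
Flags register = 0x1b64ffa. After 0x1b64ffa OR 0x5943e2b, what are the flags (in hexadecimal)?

0x5b67ffb

OR each hex digit independently (no carries):
  1|5=5, b|9=b, 6|4=6, 4|3=7, f|e=f, f|2=f, a|b=b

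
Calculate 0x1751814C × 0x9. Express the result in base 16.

0xD1DD8BAC

Multiply each base-16 digit by 9, carrying:
  C×9 = 108 → write C carry 6
  4×9+6 = 42 → write A carry 2
  1×9+2 = 11 → write B
  8×9 = 72 → write 8 carry 4
  1×9+4 = 13 → write D
  5×9 = 45 → write D carry 2
  7×9+2 = 65 → write 1 carry 4
  1×9+4 = 13 → write D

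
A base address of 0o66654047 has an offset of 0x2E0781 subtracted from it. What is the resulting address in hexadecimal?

0o66654047 = 0xDB5827 in hexadecimal.
Subtract column by column in base 16:
  7-1 → 6
  2-8 → A (borrow)
  8-7-1 → 0
  5-0 → 5
  B-E → D (borrow)
  D-2-1 → A

0xAD50A6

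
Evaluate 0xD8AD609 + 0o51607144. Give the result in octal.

0xD8AD609 = 0o1542553011 in octal.
Add column by column in base 8, right to left:
  1+4 = 5
  1+4 = 5
  0+1 = 1
  3+7 = 2 carry 1
  5+0+1 = 6
  5+6 = 3 carry 1
  2+1+1 = 4
  4+5 = 1 carry 1
  5+0+1 = 6
  1+0 = 1

0o1614362155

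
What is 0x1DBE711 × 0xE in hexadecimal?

0x1A06A2EE

Multiply each base-16 digit by 14, carrying:
  1×14 = 14 → write E
  1×14 = 14 → write E
  7×14 = 98 → write 2 carry 6
  E×14+6 = 202 → write A carry 12
  B×14+12 = 166 → write 6 carry 10
  D×14+10 = 192 → write 0 carry 12
  1×14+12 = 26 → write A carry 1
  remaining carry: 1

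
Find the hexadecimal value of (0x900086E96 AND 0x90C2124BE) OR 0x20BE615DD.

0xB0BE635DF

0x900086E96 AND 0x90C2124BE = 0x900002496.
Then OR with 0x20BE615DD.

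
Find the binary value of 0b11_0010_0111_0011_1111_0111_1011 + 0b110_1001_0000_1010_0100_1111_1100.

0b1001101101111110010001110111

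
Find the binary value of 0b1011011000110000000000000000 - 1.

The trailing 16 digits are 0, so subtracting 1 borrows through: they become 1 and the next digit up decrements.

0b1011011000101111111111111111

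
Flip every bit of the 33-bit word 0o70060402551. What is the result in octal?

Each oct digit d becomes 7−d:
  7→0, 0→7, 0→7, 6→1, 0→7, 4→3, 0→7, 2→5, 5→2, 5→2, 1→6

0o07717375226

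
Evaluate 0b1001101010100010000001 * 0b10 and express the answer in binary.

Multiply each base-2 digit by 2, carrying:
  1×2 = 2 → write 0 carry 1
  0×2+1 = 1 → write 1
  0×2 = 0 → write 0
  0×2 = 0 → write 0
  0×2 = 0 → write 0
  0×2 = 0 → write 0
  0×2 = 0 → write 0
  1×2 = 2 → write 0 carry 1
  0×2+1 = 1 → write 1
  0×2 = 0 → write 0
  0×2 = 0 → write 0
  1×2 = 2 → write 0 carry 1
  0×2+1 = 1 → write 1
  1×2 = 2 → write 0 carry 1
  0×2+1 = 1 → write 1
  1×2 = 2 → write 0 carry 1
  0×2+1 = 1 → write 1
  1×2 = 2 → write 0 carry 1
  1×2+1 = 3 → write 1 carry 1
  0×2+1 = 1 → write 1
  0×2 = 0 → write 0
  1×2 = 2 → write 0 carry 1
  remaining carry: 1

0b10011010101000100000010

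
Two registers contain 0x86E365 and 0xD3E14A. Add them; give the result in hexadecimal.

Add column by column in base 16, right to left:
  5+A = F
  6+4 = A
  3+1 = 4
  E+E = C carry 1
  6+3+1 = A
  8+D = 5 carry 1
  final carry 1

0x15AC4AF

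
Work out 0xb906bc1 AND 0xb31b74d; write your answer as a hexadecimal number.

0xb102341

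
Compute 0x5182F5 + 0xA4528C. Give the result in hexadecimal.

0xF5D581

Add column by column in base 16, right to left:
  5+C = 1 carry 1
  F+8+1 = 8 carry 1
  2+2+1 = 5
  8+5 = D
  1+4 = 5
  5+A = F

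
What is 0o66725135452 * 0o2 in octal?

0o155652273124

Multiply each base-8 digit by 2, carrying:
  2×2 = 4 → write 4
  5×2 = 10 → write 2 carry 1
  4×2+1 = 9 → write 1 carry 1
  5×2+1 = 11 → write 3 carry 1
  3×2+1 = 7 → write 7
  1×2 = 2 → write 2
  5×2 = 10 → write 2 carry 1
  2×2+1 = 5 → write 5
  7×2 = 14 → write 6 carry 1
  6×2+1 = 13 → write 5 carry 1
  6×2+1 = 13 → write 5 carry 1
  remaining carry: 1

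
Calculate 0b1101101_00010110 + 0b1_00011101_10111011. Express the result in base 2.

0b11000101011010001

Add column by column in base 2, right to left:
  0+1 = 1
  1+1 = 0 carry 1
  1+0+1 = 0 carry 1
  0+1+1 = 0 carry 1
  1+1+1 = 1 carry 1
  0+1+1 = 0 carry 1
  0+0+1 = 1
  0+1 = 1
  1+1 = 0 carry 1
  0+0+1 = 1
  1+1 = 0 carry 1
  1+1+1 = 1 carry 1
  0+1+1 = 0 carry 1
  1+0+1 = 0 carry 1
  1+0+1 = 0 carry 1
  0+0+1 = 1
  0+1 = 1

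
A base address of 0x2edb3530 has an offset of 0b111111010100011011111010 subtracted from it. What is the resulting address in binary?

0b101101110111011110111000110110

0x2edb3530 = 0b101110110110110011010100110000 in binary.
Subtract column by column in base 2:
  0-0 → 0
  0-1 → 1 (borrow)
  0-0-1 → 1 (borrow)
  0-1-1 → 0 (borrow)
  1-1-1 → 1 (borrow)
  1-1-1 → 1 (borrow)
  0-1-1 → 0 (borrow)
  0-1-1 → 0 (borrow)
  1-0-1 → 0
  0-1 → 1 (borrow)
  1-1-1 → 1 (borrow)
  0-0-1 → 1 (borrow)
  1-0-1 → 0
  1-0 → 1
  0-1 → 1 (borrow)
  0-0-1 → 1 (borrow)
  1-1-1 → 1 (borrow)
  1-0-1 → 0
  0-1 → 1 (borrow)
  1-1-1 → 1 (borrow)
  1-1-1 → 1 (borrow)
  0-1-1 → 0 (borrow)
  1-1-1 → 1 (borrow)
  1-1-1 → 1 (borrow)
  0-0-1 → 1 (borrow)
  1-0-1 → 0
  1-0 → 1
  1-0 → 1
  0-0 → 0
  1-0 → 1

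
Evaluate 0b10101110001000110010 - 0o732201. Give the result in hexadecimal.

0b10101110001000110010 = 0xAE232 in hexadecimal.
0o732201 = 0x3B481 in hexadecimal.
Subtract column by column in base 16:
  2-1 → 1
  3-8 → B (borrow)
  2-4-1 → D (borrow)
  E-B-1 → 2
  A-3 → 7

0x72DB1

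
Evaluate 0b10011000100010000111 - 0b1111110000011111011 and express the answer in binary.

Subtract column by column in base 2:
  1-1 → 0
  1-1 → 0
  1-0 → 1
  0-1 → 1 (borrow)
  0-1-1 → 0 (borrow)
  0-1-1 → 0 (borrow)
  0-1-1 → 0 (borrow)
  1-1-1 → 1 (borrow)
  0-0-1 → 1 (borrow)
  0-0-1 → 1 (borrow)
  0-0-1 → 1 (borrow)
  1-0-1 → 0
  0-0 → 0
  0-1 → 1 (borrow)
  0-1-1 → 0 (borrow)
  1-1-1 → 1 (borrow)
  1-1-1 → 1 (borrow)
  0-1-1 → 0 (borrow)
  0-1-1 → 0 (borrow)
  1-0-1 → 0

0b11010011110001100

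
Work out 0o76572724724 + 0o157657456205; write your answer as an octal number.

0o256452403131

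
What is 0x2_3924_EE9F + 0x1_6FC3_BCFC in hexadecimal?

0x3A8E8AB9B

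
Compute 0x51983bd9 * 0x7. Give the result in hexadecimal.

0x23b29a2ef

Multiply each base-16 digit by 7, carrying:
  9×7 = 63 → write f carry 3
  d×7+3 = 94 → write e carry 5
  b×7+5 = 82 → write 2 carry 5
  3×7+5 = 26 → write a carry 1
  8×7+1 = 57 → write 9 carry 3
  9×7+3 = 66 → write 2 carry 4
  1×7+4 = 11 → write b
  5×7 = 35 → write 3 carry 2
  remaining carry: 2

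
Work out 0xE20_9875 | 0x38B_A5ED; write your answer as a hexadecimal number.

OR each hex digit independently (no carries):
  E|3=F, 2|8=A, 0|B=B, 9|A=B, 8|5=D, 7|E=F, 5|D=D

0xFABBDFD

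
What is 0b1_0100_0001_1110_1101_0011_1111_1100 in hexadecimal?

0x141ED3FC

Group the bits into nibbles: 0001 0100 0001 1110 1101 0011 1111 1100 → 141ED3FC.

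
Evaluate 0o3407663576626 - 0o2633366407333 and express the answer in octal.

Subtract column by column in base 8:
  6-3 → 3
  2-3 → 7 (borrow)
  6-3-1 → 2
  6-7 → 7 (borrow)
  7-0-1 → 6
  5-4 → 1
  3-6 → 5 (borrow)
  6-6-1 → 7 (borrow)
  6-3-1 → 2
  7-3 → 4
  0-3 → 5 (borrow)
  4-6-1 → 5 (borrow)
  3-2-1 → 0

0o554275167273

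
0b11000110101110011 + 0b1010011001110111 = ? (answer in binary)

0b100011001111101010

Add column by column in base 2, right to left:
  1+1 = 0 carry 1
  1+1+1 = 1 carry 1
  0+1+1 = 0 carry 1
  0+0+1 = 1
  1+1 = 0 carry 1
  1+1+1 = 1 carry 1
  1+1+1 = 1 carry 1
  0+0+1 = 1
  1+0 = 1
  0+1 = 1
  1+1 = 0 carry 1
  1+0+1 = 0 carry 1
  0+0+1 = 1
  0+1 = 1
  0+0 = 0
  1+1 = 0 carry 1
  1+0+1 = 0 carry 1
  final carry 1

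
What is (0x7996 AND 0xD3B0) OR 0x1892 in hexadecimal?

0x7996 AND 0xD3B0 = 0x5190.
Then OR with 0x1892.

0x5992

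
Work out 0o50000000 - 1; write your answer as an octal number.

The trailing 7 digits are 0, so subtracting 1 borrows through: they become 7 and the next digit up decrements.

0o47777777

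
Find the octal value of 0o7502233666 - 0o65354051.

0o7414657615

Subtract column by column in base 8:
  6-1 → 5
  6-5 → 1
  6-0 → 6
  3-4 → 7 (borrow)
  3-5-1 → 5 (borrow)
  2-3-1 → 6 (borrow)
  2-5-1 → 4 (borrow)
  0-6-1 → 1 (borrow)
  5-0-1 → 4
  7-0 → 7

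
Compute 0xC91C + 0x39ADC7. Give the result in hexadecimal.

0x3A76E3

Add column by column in base 16, right to left:
  C+7 = 3 carry 1
  1+C+1 = E
  9+D = 6 carry 1
  C+A+1 = 7 carry 1
  0+9+1 = A
  0+3 = 3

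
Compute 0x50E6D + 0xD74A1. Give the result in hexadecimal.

Add column by column in base 16, right to left:
  D+1 = E
  6+A = 0 carry 1
  E+4+1 = 3 carry 1
  0+7+1 = 8
  5+D = 2 carry 1
  final carry 1

0x12830E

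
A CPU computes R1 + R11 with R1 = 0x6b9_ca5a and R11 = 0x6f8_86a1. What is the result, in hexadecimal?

0xdb250fb

Add column by column in base 16, right to left:
  a+1 = b
  5+a = f
  a+6 = 0 carry 1
  c+8+1 = 5 carry 1
  9+8+1 = 2 carry 1
  b+f+1 = b carry 1
  6+6+1 = d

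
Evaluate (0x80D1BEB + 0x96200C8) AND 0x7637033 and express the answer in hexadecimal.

0x1631033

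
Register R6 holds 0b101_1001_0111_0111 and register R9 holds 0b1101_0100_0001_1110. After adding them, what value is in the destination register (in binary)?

0b10010110110010101

Add column by column in base 2, right to left:
  1+0 = 1
  1+1 = 0 carry 1
  1+1+1 = 1 carry 1
  0+1+1 = 0 carry 1
  1+1+1 = 1 carry 1
  1+0+1 = 0 carry 1
  1+0+1 = 0 carry 1
  0+0+1 = 1
  1+0 = 1
  0+0 = 0
  0+1 = 1
  1+0 = 1
  1+1 = 0 carry 1
  0+0+1 = 1
  1+1 = 0 carry 1
  0+1+1 = 0 carry 1
  final carry 1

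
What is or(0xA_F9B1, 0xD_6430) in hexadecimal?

0xFFDB1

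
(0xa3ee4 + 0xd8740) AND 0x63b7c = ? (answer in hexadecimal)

0x60224

Add column by column in base 16, right to left:
  4+0 = 4
  e+4 = 2 carry 1
  e+7+1 = 6 carry 1
  3+8+1 = c
  a+d = 7 carry 1
  final carry 1
Sum = 0x17c624; now AND with 0x63b7c:
  1&0=0, 7&6=6, c&3=0, 6&b=2, 2&7=2, 4&c=4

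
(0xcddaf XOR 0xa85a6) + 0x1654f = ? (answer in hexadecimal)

First 0xcddaf XOR 0xa85a6 = 0x65809.
Add column by column in base 16, right to left:
  9+f = 8 carry 1
  0+4+1 = 5
  8+5 = d
  5+6 = b
  6+1 = 7

0x7bd58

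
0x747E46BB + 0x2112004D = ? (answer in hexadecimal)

Add column by column in base 16, right to left:
  B+D = 8 carry 1
  B+4+1 = 0 carry 1
  6+0+1 = 7
  4+0 = 4
  E+2 = 0 carry 1
  7+1+1 = 9
  4+1 = 5
  7+2 = 9

0x95904708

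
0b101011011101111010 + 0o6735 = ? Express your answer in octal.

0o542527

0b101011011101111010 = 0o533572 in octal.
Add column by column in base 8, right to left:
  2+5 = 7
  7+3 = 2 carry 1
  5+7+1 = 5 carry 1
  3+6+1 = 2 carry 1
  3+0+1 = 4
  5+0 = 5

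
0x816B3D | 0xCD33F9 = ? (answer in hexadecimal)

0xCD7BFD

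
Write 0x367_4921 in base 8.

0o331644441

Expand each hex digit to 4 bits: 3=0011 6=0110 7=0111 4=0100 9=1001 2=0010 1=0001.
Group the bits in threes: 011 011 001 110 100 100 100 100 001 → 331644441.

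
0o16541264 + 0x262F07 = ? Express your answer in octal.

0o30170673

0x262F07 = 0o11427407 in octal.
Add column by column in base 8, right to left:
  4+7 = 3 carry 1
  6+0+1 = 7
  2+4 = 6
  1+7 = 0 carry 1
  4+2+1 = 7
  5+4 = 1 carry 1
  6+1+1 = 0 carry 1
  1+1+1 = 3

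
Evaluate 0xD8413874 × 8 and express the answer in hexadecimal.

Multiply each base-16 digit by 8, carrying:
  4×8 = 32 → write 0 carry 2
  7×8+2 = 58 → write A carry 3
  8×8+3 = 67 → write 3 carry 4
  3×8+4 = 28 → write C carry 1
  1×8+1 = 9 → write 9
  4×8 = 32 → write 0 carry 2
  8×8+2 = 66 → write 2 carry 4
  D×8+4 = 108 → write C carry 6
  remaining carry: 6

0x6C209C3A0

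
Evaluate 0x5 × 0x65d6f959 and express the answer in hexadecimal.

Multiply each base-16 digit by 5, carrying:
  9×5 = 45 → write d carry 2
  5×5+2 = 27 → write b carry 1
  9×5+1 = 46 → write e carry 2
  f×5+2 = 77 → write d carry 4
  6×5+4 = 34 → write 2 carry 2
  d×5+2 = 67 → write 3 carry 4
  5×5+4 = 29 → write d carry 1
  6×5+1 = 31 → write f carry 1
  remaining carry: 1

0x1fd32debd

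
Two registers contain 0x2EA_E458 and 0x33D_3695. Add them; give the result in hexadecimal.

0x6281AED

Add column by column in base 16, right to left:
  8+5 = D
  5+9 = E
  4+6 = A
  E+3 = 1 carry 1
  A+D+1 = 8 carry 1
  E+3+1 = 2 carry 1
  2+3+1 = 6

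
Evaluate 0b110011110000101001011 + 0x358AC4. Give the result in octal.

0o23666017

0b110011110000101001011 = 0o6360513 in octal.
0x358AC4 = 0o15305304 in octal.
Add column by column in base 8, right to left:
  3+4 = 7
  1+0 = 1
  5+3 = 0 carry 1
  0+5+1 = 6
  6+0 = 6
  3+3 = 6
  6+5 = 3 carry 1
  0+1+1 = 2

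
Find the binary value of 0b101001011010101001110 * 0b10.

Multiply each base-2 digit by 2, carrying:
  0×2 = 0 → write 0
  1×2 = 2 → write 0 carry 1
  1×2+1 = 3 → write 1 carry 1
  1×2+1 = 3 → write 1 carry 1
  0×2+1 = 1 → write 1
  0×2 = 0 → write 0
  1×2 = 2 → write 0 carry 1
  0×2+1 = 1 → write 1
  1×2 = 2 → write 0 carry 1
  0×2+1 = 1 → write 1
  1×2 = 2 → write 0 carry 1
  0×2+1 = 1 → write 1
  1×2 = 2 → write 0 carry 1
  1×2+1 = 3 → write 1 carry 1
  0×2+1 = 1 → write 1
  1×2 = 2 → write 0 carry 1
  0×2+1 = 1 → write 1
  0×2 = 0 → write 0
  1×2 = 2 → write 0 carry 1
  0×2+1 = 1 → write 1
  1×2 = 2 → write 0 carry 1
  remaining carry: 1

0b1010010110101010011100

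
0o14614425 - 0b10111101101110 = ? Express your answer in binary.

0b1100101110100110100111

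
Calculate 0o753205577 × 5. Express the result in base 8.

Multiply each base-8 digit by 5, carrying:
  7×5 = 35 → write 3 carry 4
  7×5+4 = 39 → write 7 carry 4
  5×5+4 = 29 → write 5 carry 3
  5×5+3 = 28 → write 4 carry 3
  0×5+3 = 3 → write 3
  2×5 = 10 → write 2 carry 1
  3×5+1 = 16 → write 0 carry 2
  5×5+2 = 27 → write 3 carry 3
  7×5+3 = 38 → write 6 carry 4
  remaining carry: 4

0o4630234573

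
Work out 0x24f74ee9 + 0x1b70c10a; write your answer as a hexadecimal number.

0x40680ff3

Add column by column in base 16, right to left:
  9+a = 3 carry 1
  e+0+1 = f
  e+1 = f
  4+c = 0 carry 1
  7+0+1 = 8
  f+7 = 6 carry 1
  4+b+1 = 0 carry 1
  2+1+1 = 4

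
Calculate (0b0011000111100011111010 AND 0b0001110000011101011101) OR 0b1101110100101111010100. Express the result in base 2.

0b1101110100101111011100

0b0011000111100011111010 AND 0b0001110000011101011101 = 0b0001000000000001011000.
Then OR with 0b1101110100101111010100.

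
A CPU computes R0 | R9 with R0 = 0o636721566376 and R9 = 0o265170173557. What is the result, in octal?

OR each oct digit independently (no carries):
  6|2=6, 3|6=7, 6|5=7, 7|1=7, 2|7=7, 1|0=1, 5|1=5, 6|7=7, 6|3=7, 3|5=7, 7|5=7, 6|7=7

0o677771577777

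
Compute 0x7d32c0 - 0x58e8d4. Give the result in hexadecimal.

Subtract column by column in base 16:
  0-4 → c (borrow)
  c-d-1 → e (borrow)
  2-8-1 → 9 (borrow)
  3-e-1 → 4 (borrow)
  d-8-1 → 4
  7-5 → 2

0x2449ec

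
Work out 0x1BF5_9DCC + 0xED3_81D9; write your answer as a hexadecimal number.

Add column by column in base 16, right to left:
  C+9 = 5 carry 1
  C+D+1 = A carry 1
  D+1+1 = F
  9+8 = 1 carry 1
  5+3+1 = 9
  F+D = C carry 1
  B+E+1 = A carry 1
  1+0+1 = 2

0x2AC91FA5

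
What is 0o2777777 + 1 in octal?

0o3000000

The trailing 6 digits are 7 (max in base 8), so adding 1 cascades: they roll to 0 and the next digit up increments.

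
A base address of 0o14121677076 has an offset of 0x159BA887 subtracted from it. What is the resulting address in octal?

0o11352752667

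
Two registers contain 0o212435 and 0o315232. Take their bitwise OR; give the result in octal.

0o317637

OR each oct digit independently (no carries):
  2|3=3, 1|1=1, 2|5=7, 4|2=6, 3|3=3, 5|2=7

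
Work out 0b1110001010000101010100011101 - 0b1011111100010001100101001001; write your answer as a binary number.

0b10001101110011101111010100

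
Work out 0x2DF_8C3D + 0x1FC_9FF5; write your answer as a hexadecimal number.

Add column by column in base 16, right to left:
  D+5 = 2 carry 1
  3+F+1 = 3 carry 1
  C+F+1 = C carry 1
  8+9+1 = 2 carry 1
  F+C+1 = C carry 1
  D+F+1 = D carry 1
  2+1+1 = 4

0x4DC2C32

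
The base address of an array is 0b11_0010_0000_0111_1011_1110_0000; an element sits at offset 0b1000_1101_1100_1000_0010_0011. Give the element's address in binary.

Add column by column in base 2, right to left:
  0+1 = 1
  0+1 = 1
  0+0 = 0
  0+0 = 0
  0+0 = 0
  1+1 = 0 carry 1
  1+0+1 = 0 carry 1
  1+0+1 = 0 carry 1
  1+0+1 = 0 carry 1
  1+0+1 = 0 carry 1
  0+0+1 = 1
  1+1 = 0 carry 1
  1+0+1 = 0 carry 1
  1+0+1 = 0 carry 1
  1+1+1 = 1 carry 1
  0+1+1 = 0 carry 1
  0+1+1 = 0 carry 1
  0+0+1 = 1
  0+1 = 1
  0+1 = 1
  0+0 = 0
  1+0 = 1
  0+0 = 0
  0+1 = 1
  1+0 = 1
  1+0 = 1

0b11101011100100010000000011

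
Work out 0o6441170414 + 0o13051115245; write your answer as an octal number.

0o21512305661

Add column by column in base 8, right to left:
  4+5 = 1 carry 1
  1+4+1 = 6
  4+2 = 6
  0+5 = 5
  7+1 = 0 carry 1
  1+1+1 = 3
  1+1 = 2
  4+5 = 1 carry 1
  4+0+1 = 5
  6+3 = 1 carry 1
  0+1+1 = 2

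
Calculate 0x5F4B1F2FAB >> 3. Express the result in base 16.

0xBE963E5F5

3 bits is not a whole number of base-16 digits; in binary: 101111101001011000111110010111110101011 >> 3 = 101111101001011000111110010111110101.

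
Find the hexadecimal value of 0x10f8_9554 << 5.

0x21f12aa80

5 bits is not a whole number of base-16 digits; in binary: 10000111110001001010101010100 << 5 = 1000011111000100101010101010000000.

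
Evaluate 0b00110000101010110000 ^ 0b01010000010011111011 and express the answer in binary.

0b01100000111001001011

XOR bit by bit (1 where the bits differ):
  00110000101010110000
^ 01010000010011111011
= 01100000111001001011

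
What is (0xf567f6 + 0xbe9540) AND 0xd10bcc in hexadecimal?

0x910904

Add column by column in base 16, right to left:
  6+0 = 6
  f+4 = 3 carry 1
  7+5+1 = d
  6+9 = f
  5+e = 3 carry 1
  f+b+1 = b carry 1
  final carry 1
Sum = 0x1b3fd36; now AND with 0xd10bcc:
  1&0=0, b&d=9, 3&1=1, f&0=0, d&b=9, 3&c=0, 6&c=4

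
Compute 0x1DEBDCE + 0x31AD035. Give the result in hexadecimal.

Add column by column in base 16, right to left:
  E+5 = 3 carry 1
  C+3+1 = 0 carry 1
  D+0+1 = E
  B+D = 8 carry 1
  E+A+1 = 9 carry 1
  D+1+1 = F
  1+3 = 4

0x4F98E03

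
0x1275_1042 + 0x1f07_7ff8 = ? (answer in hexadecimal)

Add column by column in base 16, right to left:
  2+8 = a
  4+f = 3 carry 1
  0+f+1 = 0 carry 1
  1+7+1 = 9
  5+7 = c
  7+0 = 7
  2+f = 1 carry 1
  1+1+1 = 3

0x317c903a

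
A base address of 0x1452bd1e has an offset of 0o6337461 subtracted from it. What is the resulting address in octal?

0x1452bd1e = 0o2424536436 in octal.
Subtract column by column in base 8:
  6-1 → 5
  3-6 → 5 (borrow)
  4-4-1 → 7 (borrow)
  6-7-1 → 6 (borrow)
  3-3-1 → 7 (borrow)
  5-3-1 → 1
  4-6 → 6 (borrow)
  2-0-1 → 1
  4-0 → 4
  2-0 → 2

0o2416176755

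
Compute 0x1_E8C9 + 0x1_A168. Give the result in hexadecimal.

Add column by column in base 16, right to left:
  9+8 = 1 carry 1
  C+6+1 = 3 carry 1
  8+1+1 = A
  E+A = 8 carry 1
  1+1+1 = 3

0x38A31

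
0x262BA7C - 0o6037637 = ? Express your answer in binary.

0b10010010100111101011011101

0x262BA7C = 0b10011000101011101001111100 in binary.
0o6037637 = 0b110000011111110011111 in binary.
Subtract column by column in base 2:
  0-1 → 1 (borrow)
  0-1-1 → 0 (borrow)
  1-1-1 → 1 (borrow)
  1-1-1 → 1 (borrow)
  1-1-1 → 1 (borrow)
  1-0-1 → 0
  1-0 → 1
  0-1 → 1 (borrow)
  0-1-1 → 0 (borrow)
  1-1-1 → 1 (borrow)
  0-1-1 → 0 (borrow)
  1-1-1 → 1 (borrow)
  1-1-1 → 1 (borrow)
  1-1-1 → 1 (borrow)
  0-0-1 → 1 (borrow)
  1-0-1 → 0
  0-0 → 0
  1-0 → 1
  0-0 → 0
  0-1 → 1 (borrow)
  0-1-1 → 0 (borrow)
  1-0-1 → 0
  1-0 → 1
  0-0 → 0
  0-0 → 0
  1-0 → 1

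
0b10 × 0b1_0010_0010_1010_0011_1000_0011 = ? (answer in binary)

0b10010001010100011100000110

Multiply each base-2 digit by 2, carrying:
  1×2 = 2 → write 0 carry 1
  1×2+1 = 3 → write 1 carry 1
  0×2+1 = 1 → write 1
  0×2 = 0 → write 0
  0×2 = 0 → write 0
  0×2 = 0 → write 0
  0×2 = 0 → write 0
  1×2 = 2 → write 0 carry 1
  1×2+1 = 3 → write 1 carry 1
  1×2+1 = 3 → write 1 carry 1
  0×2+1 = 1 → write 1
  0×2 = 0 → write 0
  0×2 = 0 → write 0
  1×2 = 2 → write 0 carry 1
  0×2+1 = 1 → write 1
  1×2 = 2 → write 0 carry 1
  0×2+1 = 1 → write 1
  1×2 = 2 → write 0 carry 1
  0×2+1 = 1 → write 1
  0×2 = 0 → write 0
  0×2 = 0 → write 0
  1×2 = 2 → write 0 carry 1
  0×2+1 = 1 → write 1
  0×2 = 0 → write 0
  1×2 = 2 → write 0 carry 1
  remaining carry: 1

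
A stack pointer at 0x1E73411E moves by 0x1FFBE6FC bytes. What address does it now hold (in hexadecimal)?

Add column by column in base 16, right to left:
  E+C = A carry 1
  1+F+1 = 1 carry 1
  1+6+1 = 8
  4+E = 2 carry 1
  3+B+1 = F
  7+F = 6 carry 1
  E+F+1 = E carry 1
  1+1+1 = 3

0x3E6F281A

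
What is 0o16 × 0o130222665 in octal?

Multiply each base-8 digit by 14, carrying:
  5×14 = 70 → write 6 carry 8
  6×14+8 = 92 → write 4 carry 11
  6×14+11 = 95 → write 7 carry 11
  2×14+11 = 39 → write 7 carry 4
  2×14+4 = 32 → write 0 carry 4
  2×14+4 = 32 → write 0 carry 4
  0×14+4 = 4 → write 4
  3×14 = 42 → write 2 carry 5
  1×14+5 = 19 → write 3 carry 2
  remaining carry: 2

0o2324007746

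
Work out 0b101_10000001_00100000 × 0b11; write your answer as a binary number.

0b100001000001101100000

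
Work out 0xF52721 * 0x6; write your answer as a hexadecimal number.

Multiply each base-16 digit by 6, carrying:
  1×6 = 6 → write 6
  2×6 = 12 → write C
  7×6 = 42 → write A carry 2
  2×6+2 = 14 → write E
  5×6 = 30 → write E carry 1
  F×6+1 = 91 → write B carry 5
  remaining carry: 5

0x5BEEAC6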